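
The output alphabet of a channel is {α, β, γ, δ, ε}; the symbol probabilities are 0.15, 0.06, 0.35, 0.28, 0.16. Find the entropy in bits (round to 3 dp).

2.121 bits

H = −Σ pᵢ log₂ pᵢ.
−0.15·log₂(0.15) = 0.4105
−0.06·log₂(0.06) = 0.2435
−0.35·log₂(0.35) = 0.5301
−0.28·log₂(0.28) = 0.5142
−0.16·log₂(0.16) = 0.4230
Sum ≈ 2.1214 → 2.121 bits.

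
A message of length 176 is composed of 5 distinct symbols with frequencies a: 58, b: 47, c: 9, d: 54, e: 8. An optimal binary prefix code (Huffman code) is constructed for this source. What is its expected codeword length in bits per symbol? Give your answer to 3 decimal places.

2.097 bits/symbol

Probabilities are the counts divided by 176.
Repeatedly combine the two least-probable nodes; the expected code length is the sum of the merged weights.
merge 1/22 + 9/176 → 17/176
merge 17/176 + 47/176 → 4/11
merge 27/88 + 29/88 → 7/11
merge 4/11 + 7/11 → 1
L = 17/176 + 4/11 + 7/11 + 1 = 369/176 ≈ 2.097 bits/symbol.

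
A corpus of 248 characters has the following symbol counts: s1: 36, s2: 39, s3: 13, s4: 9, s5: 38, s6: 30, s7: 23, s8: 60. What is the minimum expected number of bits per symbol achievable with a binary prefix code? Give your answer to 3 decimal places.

2.847 bits/symbol

Probabilities are the counts divided by 248.
Repeatedly combine the two least-probable nodes; the expected code length is the sum of the merged weights.
merge 9/248 + 13/248 → 11/124
merge 11/124 + 23/248 → 45/248
merge 15/124 + 9/62 → 33/124
merge 19/124 + 39/248 → 77/248
merge 45/248 + 15/62 → 105/248
merge 33/124 + 77/248 → 143/248
merge 105/248 + 143/248 → 1
L = 11/124 + 45/248 + 33/124 + 77/248 + 105/248 + 143/248 + 1 = 353/124 ≈ 2.847 bits/symbol.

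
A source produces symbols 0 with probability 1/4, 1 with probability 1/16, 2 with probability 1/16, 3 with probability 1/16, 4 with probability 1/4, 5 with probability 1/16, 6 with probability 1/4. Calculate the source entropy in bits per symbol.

Each probability is a power of 1/2, so log₂(1/p) is an integer.
H = Σ p·log₂(1/p) = 1/4·2 + 1/16·4 + 1/16·4 + 1/16·4 + 1/4·2 + 1/16·4 + 1/4·2 = 2.5 bits.

2.5 bits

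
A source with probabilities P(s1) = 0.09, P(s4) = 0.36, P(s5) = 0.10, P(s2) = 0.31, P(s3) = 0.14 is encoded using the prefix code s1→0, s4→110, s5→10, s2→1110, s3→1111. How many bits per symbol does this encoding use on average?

L̄ = Σ pᵢ·ℓᵢ = 0.09·1 + 0.36·3 + 0.10·2 + 0.31·4 + 0.14·4 = 3.17 bits/symbol.

3.17 bits/symbol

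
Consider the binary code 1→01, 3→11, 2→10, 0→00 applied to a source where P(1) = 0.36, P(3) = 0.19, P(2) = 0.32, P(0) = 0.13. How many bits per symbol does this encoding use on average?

2 bits/symbol

L̄ = Σ pᵢ·ℓᵢ = 0.36·2 + 0.19·2 + 0.32·2 + 0.13·2 = 2 bits/symbol.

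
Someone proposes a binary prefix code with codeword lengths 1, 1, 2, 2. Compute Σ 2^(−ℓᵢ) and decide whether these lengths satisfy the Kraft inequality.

With common denominator 2^2 = 4: Σ 2^(−ℓᵢ) = 2/4 + 2/4 + 1/4 + 1/4 = 6/4 = 1.5.
Kraft's inequality requires Σ ≤ 1; here Σ = 1.5 > 1, so no such prefix code exists.

1.5; no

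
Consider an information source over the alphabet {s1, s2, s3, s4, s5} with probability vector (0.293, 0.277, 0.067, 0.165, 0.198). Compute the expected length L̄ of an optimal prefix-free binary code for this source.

2.232 bits/symbol

Repeatedly combine the two least-probable nodes; the expected code length is the sum of the merged weights.
merge 67/1000 + 33/200 → 29/125
merge 99/500 + 29/125 → 43/100
merge 277/1000 + 293/1000 → 57/100
merge 43/100 + 57/100 → 1
L = 29/125 + 43/100 + 57/100 + 1 = 279/125 = 2.232 bits/symbol.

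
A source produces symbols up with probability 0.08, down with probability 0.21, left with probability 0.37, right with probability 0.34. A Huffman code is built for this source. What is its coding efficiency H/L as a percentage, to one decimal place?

Entropy H = −Σ p log₂ p ≈ 1.8242 bits.
Huffman merges: 2/25+21/100→29/100; 29/100+17/50→63/100; 37/100+63/100→1. L = 48/25 ≈ 1.9200.
Efficiency = H/L = 1.8242/1.9200 = 95.0%.

95.0%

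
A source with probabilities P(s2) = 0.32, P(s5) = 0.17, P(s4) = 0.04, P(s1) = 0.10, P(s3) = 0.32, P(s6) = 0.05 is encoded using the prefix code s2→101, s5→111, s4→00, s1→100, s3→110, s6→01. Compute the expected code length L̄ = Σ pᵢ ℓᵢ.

2.91 bits/symbol

L̄ = Σ pᵢ·ℓᵢ = 0.32·3 + 0.17·3 + 0.04·2 + 0.10·3 + 0.32·3 + 0.05·2 = 2.91 bits/symbol.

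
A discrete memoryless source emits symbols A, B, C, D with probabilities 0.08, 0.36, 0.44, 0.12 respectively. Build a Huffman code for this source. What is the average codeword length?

1.76 bits/symbol

Repeatedly combine the two least-probable nodes; the expected code length is the sum of the merged weights.
merge 2/25 + 3/25 → 1/5
merge 1/5 + 9/25 → 14/25
merge 11/25 + 14/25 → 1
L = 1/5 + 14/25 + 1 = 44/25 = 1.76 bits/symbol.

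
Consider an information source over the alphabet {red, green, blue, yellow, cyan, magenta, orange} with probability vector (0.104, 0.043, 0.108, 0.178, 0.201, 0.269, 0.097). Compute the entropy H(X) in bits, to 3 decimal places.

2.626 bits

H = −Σ pᵢ log₂ pᵢ.
−0.104·log₂(0.104) = 0.3396
−0.043·log₂(0.043) = 0.1952
−0.108·log₂(0.108) = 0.3468
−0.178·log₂(0.178) = 0.4432
−0.201·log₂(0.201) = 0.4653
−0.269·log₂(0.269) = 0.5096
−0.097·log₂(0.097) = 0.3265
Sum ≈ 2.6261 → 2.626 bits.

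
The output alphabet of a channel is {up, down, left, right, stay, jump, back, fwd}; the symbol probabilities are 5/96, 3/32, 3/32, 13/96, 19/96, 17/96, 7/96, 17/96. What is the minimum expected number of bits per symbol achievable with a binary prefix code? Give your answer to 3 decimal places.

Repeatedly combine the two least-probable nodes; the expected code length is the sum of the merged weights.
merge 5/96 + 7/96 → 1/8
merge 3/32 + 3/32 → 3/16
merge 1/8 + 13/96 → 25/96
merge 17/96 + 17/96 → 17/48
merge 3/16 + 19/96 → 37/96
merge 25/96 + 17/48 → 59/96
merge 37/96 + 59/96 → 1
L = 1/8 + 3/16 + 25/96 + 17/48 + 37/96 + 59/96 + 1 = 281/96 ≈ 2.927 bits/symbol.

2.927 bits/symbol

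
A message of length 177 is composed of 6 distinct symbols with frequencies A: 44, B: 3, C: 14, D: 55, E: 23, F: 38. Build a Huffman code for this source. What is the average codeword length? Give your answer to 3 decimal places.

2.322 bits/symbol

Probabilities are the counts divided by 177.
Repeatedly combine the two least-probable nodes; the expected code length is the sum of the merged weights.
merge 1/59 + 14/177 → 17/177
merge 17/177 + 23/177 → 40/177
merge 38/177 + 40/177 → 26/59
merge 44/177 + 55/177 → 33/59
merge 26/59 + 33/59 → 1
L = 17/177 + 40/177 + 26/59 + 33/59 + 1 = 137/59 ≈ 2.322 bits/symbol.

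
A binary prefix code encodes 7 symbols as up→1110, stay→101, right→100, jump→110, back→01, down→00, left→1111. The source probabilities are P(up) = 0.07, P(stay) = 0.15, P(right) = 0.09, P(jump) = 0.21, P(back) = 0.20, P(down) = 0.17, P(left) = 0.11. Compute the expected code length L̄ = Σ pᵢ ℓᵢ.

L̄ = Σ pᵢ·ℓᵢ = 0.07·4 + 0.15·3 + 0.09·3 + 0.21·3 + 0.20·2 + 0.17·2 + 0.11·4 = 2.81 bits/symbol.

2.81 bits/symbol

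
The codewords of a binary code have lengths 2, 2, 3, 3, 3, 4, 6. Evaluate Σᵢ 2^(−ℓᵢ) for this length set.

With common denominator 2^6 = 64: Σ 2^(−ℓᵢ) = 16/64 + 16/64 + 8/64 + 8/64 + 8/64 + 4/64 + 1/64 = 61/64 = 0.953125.

0.953125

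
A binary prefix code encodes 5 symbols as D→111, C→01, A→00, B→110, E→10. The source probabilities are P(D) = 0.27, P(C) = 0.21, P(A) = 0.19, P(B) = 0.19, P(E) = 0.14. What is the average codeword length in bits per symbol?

2.46 bits/symbol

L̄ = Σ pᵢ·ℓᵢ = 0.27·3 + 0.21·2 + 0.19·2 + 0.19·3 + 0.14·2 = 2.46 bits/symbol.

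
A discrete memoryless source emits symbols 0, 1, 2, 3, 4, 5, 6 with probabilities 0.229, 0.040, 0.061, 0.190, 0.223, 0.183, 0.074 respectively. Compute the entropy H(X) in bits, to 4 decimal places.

H = −Σ pᵢ log₂ pᵢ.
−0.229·log₂(0.229) = 0.4870
−0.040·log₂(0.040) = 0.1858
−0.061·log₂(0.061) = 0.2461
−0.190·log₂(0.190) = 0.4552
−0.223·log₂(0.223) = 0.4828
−0.183·log₂(0.183) = 0.4484
−0.074·log₂(0.074) = 0.2780
Sum ≈ 2.5832 → 2.5832 bits.

2.5832 bits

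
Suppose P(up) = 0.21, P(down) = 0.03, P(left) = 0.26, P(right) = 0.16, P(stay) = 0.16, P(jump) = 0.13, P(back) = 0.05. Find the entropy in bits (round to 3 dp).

H = −Σ pᵢ log₂ pᵢ.
−0.21·log₂(0.21) = 0.4728
−0.03·log₂(0.03) = 0.1518
−0.26·log₂(0.26) = 0.5053
−0.16·log₂(0.16) = 0.4230
−0.16·log₂(0.16) = 0.4230
−0.13·log₂(0.13) = 0.3826
−0.05·log₂(0.05) = 0.2161
Sum ≈ 2.5747 → 2.575 bits.

2.575 bits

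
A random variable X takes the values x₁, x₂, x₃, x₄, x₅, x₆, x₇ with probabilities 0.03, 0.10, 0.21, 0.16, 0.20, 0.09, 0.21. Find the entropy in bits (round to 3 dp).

2.630 bits

H = −Σ pᵢ log₂ pᵢ.
−0.03·log₂(0.03) = 0.1518
−0.10·log₂(0.10) = 0.3322
−0.21·log₂(0.21) = 0.4728
−0.16·log₂(0.16) = 0.4230
−0.20·log₂(0.20) = 0.4644
−0.09·log₂(0.09) = 0.3127
−0.21·log₂(0.21) = 0.4728
Sum ≈ 2.6297 → 2.630 bits.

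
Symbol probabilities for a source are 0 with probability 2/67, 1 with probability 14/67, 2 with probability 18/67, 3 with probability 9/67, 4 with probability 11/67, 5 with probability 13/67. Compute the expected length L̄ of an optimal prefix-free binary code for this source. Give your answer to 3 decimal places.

Repeatedly combine the two least-probable nodes; the expected code length is the sum of the merged weights.
merge 2/67 + 9/67 → 11/67
merge 11/67 + 11/67 → 22/67
merge 13/67 + 14/67 → 27/67
merge 18/67 + 22/67 → 40/67
merge 27/67 + 40/67 → 1
L = 11/67 + 22/67 + 27/67 + 40/67 + 1 = 167/67 ≈ 2.493 bits/symbol.

2.493 bits/symbol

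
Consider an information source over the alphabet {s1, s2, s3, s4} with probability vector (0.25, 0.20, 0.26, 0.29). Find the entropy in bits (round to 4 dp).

1.9876 bits

H = −Σ pᵢ log₂ pᵢ.
−0.25·log₂(0.25) = 0.5000
−0.20·log₂(0.20) = 0.4644
−0.26·log₂(0.26) = 0.5053
−0.29·log₂(0.29) = 0.5179
Sum ≈ 1.9876 → 1.9876 bits.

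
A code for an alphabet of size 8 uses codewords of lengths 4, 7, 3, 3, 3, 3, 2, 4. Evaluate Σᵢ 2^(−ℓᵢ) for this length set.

With common denominator 2^7 = 128: Σ 2^(−ℓᵢ) = 8/128 + 1/128 + 16/128 + 16/128 + 16/128 + 16/128 + 32/128 + 8/128 = 113/128 = 0.8828125.

0.8828125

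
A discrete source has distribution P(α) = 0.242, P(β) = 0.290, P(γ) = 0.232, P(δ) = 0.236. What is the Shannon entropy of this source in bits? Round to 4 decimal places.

1.9939 bits

H = −Σ pᵢ log₂ pᵢ.
−0.242·log₂(0.242) = 0.4954
−0.290·log₂(0.290) = 0.5179
−0.232·log₂(0.232) = 0.4890
−0.236·log₂(0.236) = 0.4916
Sum ≈ 1.9939 → 1.9939 bits.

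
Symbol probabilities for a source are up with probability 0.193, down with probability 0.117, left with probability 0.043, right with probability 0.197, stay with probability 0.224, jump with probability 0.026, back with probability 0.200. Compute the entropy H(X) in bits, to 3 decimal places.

2.562 bits

H = −Σ pᵢ log₂ pᵢ.
−0.193·log₂(0.193) = 0.4581
−0.117·log₂(0.117) = 0.3622
−0.043·log₂(0.043) = 0.1952
−0.197·log₂(0.197) = 0.4617
−0.224·log₂(0.224) = 0.4835
−0.026·log₂(0.026) = 0.1369
−0.200·log₂(0.200) = 0.4644
Sum ≈ 2.5619 → 2.562 bits.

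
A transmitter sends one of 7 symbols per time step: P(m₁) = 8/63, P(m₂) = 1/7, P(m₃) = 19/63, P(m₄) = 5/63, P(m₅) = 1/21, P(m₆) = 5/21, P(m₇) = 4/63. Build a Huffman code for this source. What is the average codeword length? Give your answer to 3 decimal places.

2.571 bits/symbol

Repeatedly combine the two least-probable nodes; the expected code length is the sum of the merged weights.
merge 1/21 + 4/63 → 1/9
merge 5/63 + 1/9 → 4/21
merge 8/63 + 1/7 → 17/63
merge 4/21 + 5/21 → 3/7
merge 17/63 + 19/63 → 4/7
merge 3/7 + 4/7 → 1
L = 1/9 + 4/21 + 17/63 + 3/7 + 4/7 + 1 = 18/7 ≈ 2.571 bits/symbol.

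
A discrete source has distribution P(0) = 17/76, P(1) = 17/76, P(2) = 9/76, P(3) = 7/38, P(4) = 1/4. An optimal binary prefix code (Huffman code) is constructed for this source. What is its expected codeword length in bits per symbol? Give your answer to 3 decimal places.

2.303 bits/symbol

Repeatedly combine the two least-probable nodes; the expected code length is the sum of the merged weights.
merge 9/76 + 7/38 → 23/76
merge 17/76 + 17/76 → 17/38
merge 1/4 + 23/76 → 21/38
merge 17/38 + 21/38 → 1
L = 23/76 + 17/38 + 21/38 + 1 = 175/76 ≈ 2.303 bits/symbol.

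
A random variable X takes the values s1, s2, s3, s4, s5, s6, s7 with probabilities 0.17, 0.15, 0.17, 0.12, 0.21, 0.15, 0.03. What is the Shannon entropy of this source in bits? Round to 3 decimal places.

H = −Σ pᵢ log₂ pᵢ.
−0.17·log₂(0.17) = 0.4346
−0.15·log₂(0.15) = 0.4105
−0.17·log₂(0.17) = 0.4346
−0.12·log₂(0.12) = 0.3671
−0.21·log₂(0.21) = 0.4728
−0.15·log₂(0.15) = 0.4105
−0.03·log₂(0.03) = 0.1518
Sum ≈ 2.6819 → 2.682 bits.

2.682 bits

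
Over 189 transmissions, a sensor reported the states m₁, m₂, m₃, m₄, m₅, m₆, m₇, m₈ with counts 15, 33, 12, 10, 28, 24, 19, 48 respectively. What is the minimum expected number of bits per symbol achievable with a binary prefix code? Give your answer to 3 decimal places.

Probabilities are the counts divided by 189.
Repeatedly combine the two least-probable nodes; the expected code length is the sum of the merged weights.
merge 10/189 + 4/63 → 22/189
merge 5/63 + 19/189 → 34/189
merge 22/189 + 8/63 → 46/189
merge 4/27 + 11/63 → 61/189
merge 34/189 + 46/189 → 80/189
merge 16/63 + 61/189 → 109/189
merge 80/189 + 109/189 → 1
L = 22/189 + 34/189 + 46/189 + 61/189 + 80/189 + 109/189 + 1 = 541/189 ≈ 2.862 bits/symbol.

2.862 bits/symbol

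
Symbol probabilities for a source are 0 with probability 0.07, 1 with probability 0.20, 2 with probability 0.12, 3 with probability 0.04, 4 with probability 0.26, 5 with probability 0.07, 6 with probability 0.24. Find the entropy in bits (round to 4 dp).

H = −Σ pᵢ log₂ pᵢ.
−0.07·log₂(0.07) = 0.2686
−0.20·log₂(0.20) = 0.4644
−0.12·log₂(0.12) = 0.3671
−0.04·log₂(0.04) = 0.1858
−0.26·log₂(0.26) = 0.5053
−0.07·log₂(0.07) = 0.2686
−0.24·log₂(0.24) = 0.4941
Sum ≈ 2.5537 → 2.5537 bits.

2.5537 bits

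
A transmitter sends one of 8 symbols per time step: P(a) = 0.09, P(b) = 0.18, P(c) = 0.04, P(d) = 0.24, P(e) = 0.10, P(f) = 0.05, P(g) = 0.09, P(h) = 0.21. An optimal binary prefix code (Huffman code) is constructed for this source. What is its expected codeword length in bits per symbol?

Repeatedly combine the two least-probable nodes; the expected code length is the sum of the merged weights.
merge 1/25 + 1/20 → 9/100
merge 9/100 + 9/100 → 9/50
merge 9/100 + 1/10 → 19/100
merge 9/50 + 9/50 → 9/25
merge 19/100 + 21/100 → 2/5
merge 6/25 + 9/25 → 3/5
merge 2/5 + 3/5 → 1
L = 9/100 + 9/50 + 19/100 + 9/25 + 2/5 + 3/5 + 1 = 141/50 = 2.82 bits/symbol.

2.82 bits/symbol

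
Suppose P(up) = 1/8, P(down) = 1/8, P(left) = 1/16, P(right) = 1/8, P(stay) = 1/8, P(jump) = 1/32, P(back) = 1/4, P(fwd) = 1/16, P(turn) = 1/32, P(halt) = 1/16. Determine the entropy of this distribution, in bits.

Each probability is a power of 1/2, so log₂(1/p) is an integer.
H = Σ p·log₂(1/p) = 1/8·3 + 1/8·3 + 1/16·4 + 1/8·3 + 1/8·3 + 1/32·5 + 1/4·2 + 1/16·4 + 1/32·5 + 1/16·4 = 3.0625 bits.

3.0625 bits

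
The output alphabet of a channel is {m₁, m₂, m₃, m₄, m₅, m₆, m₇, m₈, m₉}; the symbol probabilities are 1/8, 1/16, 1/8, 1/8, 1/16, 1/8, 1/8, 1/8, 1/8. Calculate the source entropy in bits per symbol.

3.125 bits

Each probability is a power of 1/2, so log₂(1/p) is an integer.
H = Σ p·log₂(1/p) = 1/8·3 + 1/16·4 + 1/8·3 + 1/8·3 + 1/16·4 + 1/8·3 + 1/8·3 + 1/8·3 + 1/8·3 = 3.125 bits.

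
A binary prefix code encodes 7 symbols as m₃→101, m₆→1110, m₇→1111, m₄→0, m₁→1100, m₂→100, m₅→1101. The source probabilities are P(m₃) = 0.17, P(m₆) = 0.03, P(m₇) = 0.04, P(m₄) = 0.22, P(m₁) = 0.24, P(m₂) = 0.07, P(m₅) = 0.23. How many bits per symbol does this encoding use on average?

3.1 bits/symbol

L̄ = Σ pᵢ·ℓᵢ = 0.17·3 + 0.03·4 + 0.04·4 + 0.22·1 + 0.24·4 + 0.07·3 + 0.23·4 = 3.1 bits/symbol.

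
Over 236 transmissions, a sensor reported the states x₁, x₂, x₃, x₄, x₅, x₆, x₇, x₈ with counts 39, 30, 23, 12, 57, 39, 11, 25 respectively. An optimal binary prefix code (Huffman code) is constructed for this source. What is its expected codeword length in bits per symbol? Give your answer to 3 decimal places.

2.856 bits/symbol

Probabilities are the counts divided by 236.
Repeatedly combine the two least-probable nodes; the expected code length is the sum of the merged weights.
merge 11/236 + 3/59 → 23/236
merge 23/236 + 23/236 → 23/118
merge 25/236 + 15/118 → 55/236
merge 39/236 + 39/236 → 39/118
merge 23/118 + 55/236 → 101/236
merge 57/236 + 39/118 → 135/236
merge 101/236 + 135/236 → 1
L = 23/236 + 23/118 + 55/236 + 39/118 + 101/236 + 135/236 + 1 = 337/118 ≈ 2.856 bits/symbol.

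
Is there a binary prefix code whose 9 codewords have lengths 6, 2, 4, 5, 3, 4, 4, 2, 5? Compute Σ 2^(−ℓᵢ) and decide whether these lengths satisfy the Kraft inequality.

With common denominator 2^6 = 64: Σ 2^(−ℓᵢ) = 1/64 + 16/64 + 4/64 + 2/64 + 8/64 + 4/64 + 4/64 + 16/64 + 2/64 = 57/64 = 0.890625.
Kraft's inequality requires Σ ≤ 1; here Σ = 0.890625 ≤ 1, so such a prefix code exists.

0.890625; yes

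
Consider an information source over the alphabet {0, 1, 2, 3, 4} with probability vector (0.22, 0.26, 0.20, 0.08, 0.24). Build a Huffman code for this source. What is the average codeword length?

Repeatedly combine the two least-probable nodes; the expected code length is the sum of the merged weights.
merge 2/25 + 1/5 → 7/25
merge 11/50 + 6/25 → 23/50
merge 13/50 + 7/25 → 27/50
merge 23/50 + 27/50 → 1
L = 7/25 + 23/50 + 27/50 + 1 = 57/25 = 2.28 bits/symbol.

2.28 bits/symbol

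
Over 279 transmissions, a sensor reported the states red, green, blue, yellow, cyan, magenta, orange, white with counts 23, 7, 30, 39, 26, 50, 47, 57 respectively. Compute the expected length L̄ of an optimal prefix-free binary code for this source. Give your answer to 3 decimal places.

2.903 bits/symbol

Probabilities are the counts divided by 279.
Repeatedly combine the two least-probable nodes; the expected code length is the sum of the merged weights.
merge 7/279 + 23/279 → 10/93
merge 26/279 + 10/93 → 56/279
merge 10/93 + 13/93 → 23/93
merge 47/279 + 50/279 → 97/279
merge 56/279 + 19/93 → 113/279
merge 23/93 + 97/279 → 166/279
merge 113/279 + 166/279 → 1
L = 10/93 + 56/279 + 23/93 + 97/279 + 113/279 + 166/279 + 1 = 90/31 ≈ 2.903 bits/symbol.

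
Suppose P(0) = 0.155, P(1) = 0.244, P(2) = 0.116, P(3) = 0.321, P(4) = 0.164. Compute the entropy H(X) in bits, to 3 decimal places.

2.228 bits

H = −Σ pᵢ log₂ pᵢ.
−0.155·log₂(0.155) = 0.4169
−0.244·log₂(0.244) = 0.4966
−0.116·log₂(0.116) = 0.3605
−0.321·log₂(0.321) = 0.5262
−0.164·log₂(0.164) = 0.4278
Sum ≈ 2.2279 → 2.228 bits.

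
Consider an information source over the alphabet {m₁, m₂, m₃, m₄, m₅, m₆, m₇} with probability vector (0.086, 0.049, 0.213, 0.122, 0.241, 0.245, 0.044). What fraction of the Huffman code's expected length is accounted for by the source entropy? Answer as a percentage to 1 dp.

99.2%

Entropy H = −Σ p log₂ p ≈ 2.5533 bits.
Huffman merges: 11/250+49/1000→93/1000; 43/500+93/1000→179/1000; 61/500+179/1000→301/1000; 213/1000+241/1000→227/500; 49/200+301/1000→273/500; 227/500+273/500→1. L = 2573/1000 ≈ 2.5730.
Efficiency = H/L = 2.5533/2.5730 = 99.2%.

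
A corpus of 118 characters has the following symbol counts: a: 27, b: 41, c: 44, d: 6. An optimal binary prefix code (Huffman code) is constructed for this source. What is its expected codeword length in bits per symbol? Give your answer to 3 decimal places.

1.907 bits/symbol

Probabilities are the counts divided by 118.
Repeatedly combine the two least-probable nodes; the expected code length is the sum of the merged weights.
merge 3/59 + 27/118 → 33/118
merge 33/118 + 41/118 → 37/59
merge 22/59 + 37/59 → 1
L = 33/118 + 37/59 + 1 = 225/118 ≈ 1.907 bits/symbol.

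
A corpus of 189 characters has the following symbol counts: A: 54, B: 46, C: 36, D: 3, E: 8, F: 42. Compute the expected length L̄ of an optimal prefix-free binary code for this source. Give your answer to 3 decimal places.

Probabilities are the counts divided by 189.
Repeatedly combine the two least-probable nodes; the expected code length is the sum of the merged weights.
merge 1/63 + 8/189 → 11/189
merge 11/189 + 4/21 → 47/189
merge 2/9 + 46/189 → 88/189
merge 47/189 + 2/7 → 101/189
merge 88/189 + 101/189 → 1
L = 11/189 + 47/189 + 88/189 + 101/189 + 1 = 436/189 ≈ 2.307 bits/symbol.

2.307 bits/symbol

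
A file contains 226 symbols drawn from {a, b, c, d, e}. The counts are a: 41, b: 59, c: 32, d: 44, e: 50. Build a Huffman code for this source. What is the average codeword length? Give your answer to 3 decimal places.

2.323 bits/symbol

Probabilities are the counts divided by 226.
Repeatedly combine the two least-probable nodes; the expected code length is the sum of the merged weights.
merge 16/113 + 41/226 → 73/226
merge 22/113 + 25/113 → 47/113
merge 59/226 + 73/226 → 66/113
merge 47/113 + 66/113 → 1
L = 73/226 + 47/113 + 66/113 + 1 = 525/226 ≈ 2.323 bits/symbol.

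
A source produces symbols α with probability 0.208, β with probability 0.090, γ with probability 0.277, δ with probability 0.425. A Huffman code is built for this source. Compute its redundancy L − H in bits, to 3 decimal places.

Entropy H = −Σ p log₂ p ≈ 1.8215 bits.
Huffman merges: 9/100+26/125→149/500; 277/1000+149/500→23/40; 17/40+23/40→1. L = 1873/1000 ≈ 1.8730.
L − H = 1.8730 − 1.8215 = 0.051 bits.

0.051 bits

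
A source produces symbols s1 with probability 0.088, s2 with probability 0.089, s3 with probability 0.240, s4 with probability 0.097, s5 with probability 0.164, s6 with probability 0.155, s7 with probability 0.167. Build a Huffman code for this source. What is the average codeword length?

2.76 bits/symbol

Repeatedly combine the two least-probable nodes; the expected code length is the sum of the merged weights.
merge 11/125 + 89/1000 → 177/1000
merge 97/1000 + 31/200 → 63/250
merge 41/250 + 167/1000 → 331/1000
merge 177/1000 + 6/25 → 417/1000
merge 63/250 + 331/1000 → 583/1000
merge 417/1000 + 583/1000 → 1
L = 177/1000 + 63/250 + 331/1000 + 417/1000 + 583/1000 + 1 = 69/25 = 2.76 bits/symbol.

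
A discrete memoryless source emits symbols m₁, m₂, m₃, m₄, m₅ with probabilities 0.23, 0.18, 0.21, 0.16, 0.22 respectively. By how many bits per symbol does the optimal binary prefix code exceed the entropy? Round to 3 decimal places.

Entropy H = −Σ p log₂ p ≈ 2.3094 bits.
Huffman merges: 4/25+9/50→17/50; 21/100+11/50→43/100; 23/100+17/50→57/100; 43/100+57/100→1. L = 117/50 ≈ 2.3400.
L − H = 2.3400 − 2.3094 = 0.031 bits.

0.031 bits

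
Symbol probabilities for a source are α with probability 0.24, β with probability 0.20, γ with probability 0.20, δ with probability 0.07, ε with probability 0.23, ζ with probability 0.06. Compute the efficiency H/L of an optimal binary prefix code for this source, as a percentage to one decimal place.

Entropy H = −Σ p log₂ p ≈ 2.4227 bits.
Huffman merges: 3/50+7/100→13/100; 13/100+1/5→33/100; 1/5+23/100→43/100; 6/25+33/100→57/100; 43/100+57/100→1. L = 123/50 ≈ 2.4600.
Efficiency = H/L = 2.4227/2.4600 = 98.5%.

98.5%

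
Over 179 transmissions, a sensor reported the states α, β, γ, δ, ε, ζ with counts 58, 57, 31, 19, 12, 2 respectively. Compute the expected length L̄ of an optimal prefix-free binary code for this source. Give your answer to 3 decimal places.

2.263 bits/symbol

Probabilities are the counts divided by 179.
Repeatedly combine the two least-probable nodes; the expected code length is the sum of the merged weights.
merge 2/179 + 12/179 → 14/179
merge 14/179 + 19/179 → 33/179
merge 31/179 + 33/179 → 64/179
merge 57/179 + 58/179 → 115/179
merge 64/179 + 115/179 → 1
L = 14/179 + 33/179 + 64/179 + 115/179 + 1 = 405/179 ≈ 2.263 bits/symbol.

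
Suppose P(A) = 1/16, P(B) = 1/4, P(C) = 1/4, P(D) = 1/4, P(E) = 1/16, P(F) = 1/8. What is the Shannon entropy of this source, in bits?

2.375 bits

Each probability is a power of 1/2, so log₂(1/p) is an integer.
H = Σ p·log₂(1/p) = 1/16·4 + 1/4·2 + 1/4·2 + 1/4·2 + 1/16·4 + 1/8·3 = 2.375 bits.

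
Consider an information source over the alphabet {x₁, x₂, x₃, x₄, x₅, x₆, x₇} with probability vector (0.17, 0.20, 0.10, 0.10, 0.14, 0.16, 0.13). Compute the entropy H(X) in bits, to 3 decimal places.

H = −Σ pᵢ log₂ pᵢ.
−0.17·log₂(0.17) = 0.4346
−0.20·log₂(0.20) = 0.4644
−0.10·log₂(0.10) = 0.3322
−0.10·log₂(0.10) = 0.3322
−0.14·log₂(0.14) = 0.3971
−0.16·log₂(0.16) = 0.4230
−0.13·log₂(0.13) = 0.3826
Sum ≈ 2.7661 → 2.766 bits.

2.766 bits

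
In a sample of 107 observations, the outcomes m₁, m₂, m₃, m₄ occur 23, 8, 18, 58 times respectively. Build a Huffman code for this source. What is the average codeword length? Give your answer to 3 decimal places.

1.701 bits/symbol

Probabilities are the counts divided by 107.
Repeatedly combine the two least-probable nodes; the expected code length is the sum of the merged weights.
merge 8/107 + 18/107 → 26/107
merge 23/107 + 26/107 → 49/107
merge 49/107 + 58/107 → 1
L = 26/107 + 49/107 + 1 = 182/107 ≈ 1.701 bits/symbol.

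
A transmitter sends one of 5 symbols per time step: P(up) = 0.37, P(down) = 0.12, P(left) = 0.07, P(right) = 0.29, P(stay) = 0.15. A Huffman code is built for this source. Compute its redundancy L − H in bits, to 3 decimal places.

Entropy H = −Σ p log₂ p ≈ 2.0948 bits.
Huffman merges: 7/100+3/25→19/100; 3/20+19/100→17/50; 29/100+17/50→63/100; 37/100+63/100→1. L = 54/25 ≈ 2.1600.
L − H = 2.1600 − 2.0948 = 0.065 bits.

0.065 bits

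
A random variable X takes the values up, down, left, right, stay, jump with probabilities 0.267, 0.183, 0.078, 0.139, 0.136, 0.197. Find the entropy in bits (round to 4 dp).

2.4930 bits

H = −Σ pᵢ log₂ pᵢ.
−0.267·log₂(0.267) = 0.5087
−0.183·log₂(0.183) = 0.4484
−0.078·log₂(0.078) = 0.2871
−0.139·log₂(0.139) = 0.3957
−0.136·log₂(0.136) = 0.3915
−0.197·log₂(0.197) = 0.4617
Sum ≈ 2.4930 → 2.4930 bits.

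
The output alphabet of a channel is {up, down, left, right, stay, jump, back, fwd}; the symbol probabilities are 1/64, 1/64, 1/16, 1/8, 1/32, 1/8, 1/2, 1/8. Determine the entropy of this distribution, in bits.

Each probability is a power of 1/2, so log₂(1/p) is an integer.
H = Σ p·log₂(1/p) = 1/64·6 + 1/64·6 + 1/16·4 + 1/8·3 + 1/32·5 + 1/8·3 + 1/2·1 + 1/8·3 = 2.21875 bits.

2.21875 bits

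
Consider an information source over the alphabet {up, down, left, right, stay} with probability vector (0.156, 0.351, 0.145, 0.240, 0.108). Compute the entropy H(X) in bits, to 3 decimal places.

2.193 bits

H = −Σ pᵢ log₂ pᵢ.
−0.156·log₂(0.156) = 0.4181
−0.351·log₂(0.351) = 0.5302
−0.145·log₂(0.145) = 0.4040
−0.240·log₂(0.240) = 0.4941
−0.108·log₂(0.108) = 0.3468
Sum ≈ 2.1932 → 2.193 bits.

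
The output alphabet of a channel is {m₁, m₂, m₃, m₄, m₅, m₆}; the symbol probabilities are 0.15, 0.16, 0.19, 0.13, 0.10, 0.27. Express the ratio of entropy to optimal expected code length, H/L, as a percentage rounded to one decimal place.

99.0%

Entropy H = −Σ p log₂ p ≈ 2.5136 bits.
Huffman merges: 1/10+13/100→23/100; 3/20+4/25→31/100; 19/100+23/100→21/50; 27/100+31/100→29/50; 21/50+29/50→1. L = 127/50 ≈ 2.5400.
Efficiency = H/L = 2.5136/2.5400 = 99.0%.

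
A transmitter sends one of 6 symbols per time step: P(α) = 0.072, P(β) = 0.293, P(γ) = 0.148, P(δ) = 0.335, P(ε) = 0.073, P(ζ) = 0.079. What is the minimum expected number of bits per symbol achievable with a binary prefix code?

2.369 bits/symbol

Repeatedly combine the two least-probable nodes; the expected code length is the sum of the merged weights.
merge 9/125 + 73/1000 → 29/200
merge 79/1000 + 29/200 → 28/125
merge 37/250 + 28/125 → 93/250
merge 293/1000 + 67/200 → 157/250
merge 93/250 + 157/250 → 1
L = 29/200 + 28/125 + 93/250 + 157/250 + 1 = 2369/1000 = 2.369 bits/symbol.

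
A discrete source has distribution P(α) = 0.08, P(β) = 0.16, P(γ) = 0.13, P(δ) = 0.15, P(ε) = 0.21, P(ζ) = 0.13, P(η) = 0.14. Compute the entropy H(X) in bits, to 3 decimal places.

H = −Σ pᵢ log₂ pᵢ.
−0.08·log₂(0.08) = 0.2915
−0.16·log₂(0.16) = 0.4230
−0.13·log₂(0.13) = 0.3826
−0.15·log₂(0.15) = 0.4105
−0.21·log₂(0.21) = 0.4728
−0.13·log₂(0.13) = 0.3826
−0.14·log₂(0.14) = 0.3971
Sum ≈ 2.7603 → 2.760 bits.

2.760 bits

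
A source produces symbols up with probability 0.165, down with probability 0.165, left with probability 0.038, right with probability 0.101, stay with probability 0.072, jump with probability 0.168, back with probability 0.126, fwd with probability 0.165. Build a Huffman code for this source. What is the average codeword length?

2.942 bits/symbol

Repeatedly combine the two least-probable nodes; the expected code length is the sum of the merged weights.
merge 19/500 + 9/125 → 11/100
merge 101/1000 + 11/100 → 211/1000
merge 63/500 + 33/200 → 291/1000
merge 33/200 + 33/200 → 33/100
merge 21/125 + 211/1000 → 379/1000
merge 291/1000 + 33/100 → 621/1000
merge 379/1000 + 621/1000 → 1
L = 11/100 + 211/1000 + 291/1000 + 33/100 + 379/1000 + 621/1000 + 1 = 1471/500 = 2.942 bits/symbol.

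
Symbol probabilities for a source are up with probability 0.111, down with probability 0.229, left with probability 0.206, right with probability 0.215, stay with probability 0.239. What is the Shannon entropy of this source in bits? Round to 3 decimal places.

2.279 bits

H = −Σ pᵢ log₂ pᵢ.
−0.111·log₂(0.111) = 0.3520
−0.229·log₂(0.229) = 0.4870
−0.206·log₂(0.206) = 0.4695
−0.215·log₂(0.215) = 0.4768
−0.239·log₂(0.239) = 0.4935
Sum ≈ 2.2788 → 2.279 bits.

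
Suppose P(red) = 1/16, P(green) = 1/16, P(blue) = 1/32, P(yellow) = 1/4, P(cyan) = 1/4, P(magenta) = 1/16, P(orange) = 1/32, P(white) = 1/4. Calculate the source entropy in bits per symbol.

2.5625 bits

Each probability is a power of 1/2, so log₂(1/p) is an integer.
H = Σ p·log₂(1/p) = 1/16·4 + 1/16·4 + 1/32·5 + 1/4·2 + 1/4·2 + 1/16·4 + 1/32·5 + 1/4·2 = 2.5625 bits.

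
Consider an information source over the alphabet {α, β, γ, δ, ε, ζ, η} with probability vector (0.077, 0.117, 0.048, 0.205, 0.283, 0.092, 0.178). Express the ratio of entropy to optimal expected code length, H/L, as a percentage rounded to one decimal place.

Entropy H = −Σ p log₂ p ≈ 2.6013 bits.
Huffman merges: 6/125+77/1000→1/8; 23/250+117/1000→209/1000; 1/8+89/500→303/1000; 41/200+209/1000→207/500; 283/1000+303/1000→293/500; 207/500+293/500→1. L = 2637/1000 ≈ 2.6370.
Efficiency = H/L = 2.6013/2.6370 = 98.6%.

98.6%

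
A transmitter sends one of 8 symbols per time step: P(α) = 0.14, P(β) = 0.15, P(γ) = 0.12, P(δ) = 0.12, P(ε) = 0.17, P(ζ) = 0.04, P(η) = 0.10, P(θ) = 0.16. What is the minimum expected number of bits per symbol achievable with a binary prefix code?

2.97 bits/symbol

Repeatedly combine the two least-probable nodes; the expected code length is the sum of the merged weights.
merge 1/25 + 1/10 → 7/50
merge 3/25 + 3/25 → 6/25
merge 7/50 + 7/50 → 7/25
merge 3/20 + 4/25 → 31/100
merge 17/100 + 6/25 → 41/100
merge 7/25 + 31/100 → 59/100
merge 41/100 + 59/100 → 1
L = 7/50 + 6/25 + 7/25 + 31/100 + 41/100 + 59/100 + 1 = 297/100 = 2.97 bits/symbol.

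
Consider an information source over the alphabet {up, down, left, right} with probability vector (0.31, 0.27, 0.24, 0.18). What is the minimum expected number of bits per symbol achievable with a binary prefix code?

2 bits/symbol

Repeatedly combine the two least-probable nodes; the expected code length is the sum of the merged weights.
merge 9/50 + 6/25 → 21/50
merge 27/100 + 31/100 → 29/50
merge 21/50 + 29/50 → 1
L = 21/50 + 29/50 + 1 = 2 bits/symbol.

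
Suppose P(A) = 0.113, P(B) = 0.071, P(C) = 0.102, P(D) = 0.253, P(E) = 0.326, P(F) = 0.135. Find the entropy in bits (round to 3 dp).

H = −Σ pᵢ log₂ pᵢ.
−0.113·log₂(0.113) = 0.3555
−0.071·log₂(0.071) = 0.2709
−0.102·log₂(0.102) = 0.3359
−0.253·log₂(0.253) = 0.5016
−0.326·log₂(0.326) = 0.5272
−0.135·log₂(0.135) = 0.3900
Sum ≈ 2.3811 → 2.381 bits.

2.381 bits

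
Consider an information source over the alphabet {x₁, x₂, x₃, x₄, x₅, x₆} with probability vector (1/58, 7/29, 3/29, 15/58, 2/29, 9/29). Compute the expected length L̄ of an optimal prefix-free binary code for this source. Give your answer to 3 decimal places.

Repeatedly combine the two least-probable nodes; the expected code length is the sum of the merged weights.
merge 1/58 + 2/29 → 5/58
merge 5/58 + 3/29 → 11/58
merge 11/58 + 7/29 → 25/58
merge 15/58 + 9/29 → 33/58
merge 25/58 + 33/58 → 1
L = 5/58 + 11/58 + 25/58 + 33/58 + 1 = 66/29 ≈ 2.276 bits/symbol.

2.276 bits/symbol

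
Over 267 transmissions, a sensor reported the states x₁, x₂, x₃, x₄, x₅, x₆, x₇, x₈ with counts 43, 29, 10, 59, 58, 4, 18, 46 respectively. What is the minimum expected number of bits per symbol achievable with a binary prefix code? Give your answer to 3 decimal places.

Probabilities are the counts divided by 267.
Repeatedly combine the two least-probable nodes; the expected code length is the sum of the merged weights.
merge 4/267 + 10/267 → 14/267
merge 14/267 + 6/89 → 32/267
merge 29/267 + 32/267 → 61/267
merge 43/267 + 46/267 → 1/3
merge 58/267 + 59/267 → 39/89
merge 61/267 + 1/3 → 50/89
merge 39/89 + 50/89 → 1
L = 14/267 + 32/267 + 61/267 + 1/3 + 39/89 + 50/89 + 1 = 730/267 ≈ 2.734 bits/symbol.

2.734 bits/symbol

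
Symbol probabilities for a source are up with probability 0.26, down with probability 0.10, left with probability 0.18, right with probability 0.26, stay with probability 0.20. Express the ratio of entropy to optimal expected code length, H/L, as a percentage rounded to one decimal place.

Entropy H = −Σ p log₂ p ≈ 2.2525 bits.
Huffman merges: 1/10+9/50→7/25; 1/5+13/50→23/50; 13/50+7/25→27/50; 23/50+27/50→1. L = 57/25 ≈ 2.2800.
Efficiency = H/L = 2.2525/2.2800 = 98.8%.

98.8%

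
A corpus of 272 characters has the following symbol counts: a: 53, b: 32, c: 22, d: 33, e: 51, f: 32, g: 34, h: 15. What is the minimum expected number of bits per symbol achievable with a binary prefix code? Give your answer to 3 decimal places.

Probabilities are the counts divided by 272.
Repeatedly combine the two least-probable nodes; the expected code length is the sum of the merged weights.
merge 15/272 + 11/136 → 37/272
merge 2/17 + 2/17 → 4/17
merge 33/272 + 1/8 → 67/272
merge 37/272 + 3/16 → 11/34
merge 53/272 + 4/17 → 117/272
merge 67/272 + 11/34 → 155/272
merge 117/272 + 155/272 → 1
L = 37/272 + 4/17 + 67/272 + 11/34 + 117/272 + 155/272 + 1 = 50/17 ≈ 2.941 bits/symbol.

2.941 bits/symbol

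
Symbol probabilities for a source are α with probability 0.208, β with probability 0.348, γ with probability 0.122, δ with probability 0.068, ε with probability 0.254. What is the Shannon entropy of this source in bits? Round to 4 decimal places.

2.1373 bits

H = −Σ pᵢ log₂ pᵢ.
−0.208·log₂(0.208) = 0.4712
−0.348·log₂(0.348) = 0.5299
−0.122·log₂(0.122) = 0.3703
−0.068·log₂(0.068) = 0.2637
−0.254·log₂(0.254) = 0.5022
Sum ≈ 2.1373 → 2.1373 bits.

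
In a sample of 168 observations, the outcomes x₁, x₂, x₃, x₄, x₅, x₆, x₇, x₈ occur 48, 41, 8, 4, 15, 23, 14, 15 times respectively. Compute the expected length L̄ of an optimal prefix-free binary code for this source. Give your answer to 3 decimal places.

Probabilities are the counts divided by 168.
Repeatedly combine the two least-probable nodes; the expected code length is the sum of the merged weights.
merge 1/42 + 1/21 → 1/14
merge 1/14 + 1/12 → 13/84
merge 5/56 + 5/56 → 5/28
merge 23/168 + 13/84 → 7/24
merge 5/28 + 41/168 → 71/168
merge 2/7 + 7/24 → 97/168
merge 71/168 + 97/168 → 1
L = 1/14 + 13/84 + 5/28 + 7/24 + 71/168 + 97/168 + 1 = 151/56 ≈ 2.696 bits/symbol.

2.696 bits/symbol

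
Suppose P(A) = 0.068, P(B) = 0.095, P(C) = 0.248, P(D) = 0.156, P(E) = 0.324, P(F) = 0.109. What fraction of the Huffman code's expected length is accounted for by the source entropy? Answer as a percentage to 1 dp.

98.0%

Entropy H = −Σ p log₂ p ≈ 2.3787 bits.
Huffman merges: 17/250+19/200→163/1000; 109/1000+39/250→53/200; 163/1000+31/125→411/1000; 53/200+81/250→589/1000; 411/1000+589/1000→1. L = 607/250 ≈ 2.4280.
Efficiency = H/L = 2.3787/2.4280 = 98.0%.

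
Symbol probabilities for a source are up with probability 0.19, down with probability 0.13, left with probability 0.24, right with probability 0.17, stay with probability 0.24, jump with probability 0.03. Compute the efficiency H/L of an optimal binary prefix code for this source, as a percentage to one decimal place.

Entropy H = −Σ p log₂ p ≈ 2.4125 bits.
Huffman merges: 3/100+13/100→4/25; 4/25+17/100→33/100; 19/100+6/25→43/100; 6/25+33/100→57/100; 43/100+57/100→1. L = 249/100 ≈ 2.4900.
Efficiency = H/L = 2.4125/2.4900 = 96.9%.

96.9%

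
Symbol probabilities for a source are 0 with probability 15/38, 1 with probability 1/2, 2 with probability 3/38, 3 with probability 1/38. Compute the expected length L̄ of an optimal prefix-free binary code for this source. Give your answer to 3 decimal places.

1.605 bits/symbol

Repeatedly combine the two least-probable nodes; the expected code length is the sum of the merged weights.
merge 1/38 + 3/38 → 2/19
merge 2/19 + 15/38 → 1/2
merge 1/2 + 1/2 → 1
L = 2/19 + 1/2 + 1 = 61/38 ≈ 1.605 bits/symbol.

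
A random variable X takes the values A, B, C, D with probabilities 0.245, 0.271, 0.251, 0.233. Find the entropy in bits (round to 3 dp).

H = −Σ pᵢ log₂ pᵢ.
−0.245·log₂(0.245) = 0.4971
−0.271·log₂(0.271) = 0.5105
−0.251·log₂(0.251) = 0.5006
−0.233·log₂(0.233) = 0.4897
Sum ≈ 1.9978 → 1.998 bits.

1.998 bits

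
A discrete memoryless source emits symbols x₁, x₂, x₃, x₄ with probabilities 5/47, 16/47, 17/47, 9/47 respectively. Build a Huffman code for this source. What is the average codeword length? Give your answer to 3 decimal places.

Repeatedly combine the two least-probable nodes; the expected code length is the sum of the merged weights.
merge 5/47 + 9/47 → 14/47
merge 14/47 + 16/47 → 30/47
merge 17/47 + 30/47 → 1
L = 14/47 + 30/47 + 1 = 91/47 ≈ 1.936 bits/symbol.

1.936 bits/symbol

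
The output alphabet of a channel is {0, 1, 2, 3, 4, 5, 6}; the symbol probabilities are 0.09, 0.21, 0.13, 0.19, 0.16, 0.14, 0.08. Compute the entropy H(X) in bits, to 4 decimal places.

2.7350 bits

H = −Σ pᵢ log₂ pᵢ.
−0.09·log₂(0.09) = 0.3127
−0.21·log₂(0.21) = 0.4728
−0.13·log₂(0.13) = 0.3826
−0.19·log₂(0.19) = 0.4552
−0.16·log₂(0.16) = 0.4230
−0.14·log₂(0.14) = 0.3971
−0.08·log₂(0.08) = 0.2915
Sum ≈ 2.7350 → 2.7350 bits.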